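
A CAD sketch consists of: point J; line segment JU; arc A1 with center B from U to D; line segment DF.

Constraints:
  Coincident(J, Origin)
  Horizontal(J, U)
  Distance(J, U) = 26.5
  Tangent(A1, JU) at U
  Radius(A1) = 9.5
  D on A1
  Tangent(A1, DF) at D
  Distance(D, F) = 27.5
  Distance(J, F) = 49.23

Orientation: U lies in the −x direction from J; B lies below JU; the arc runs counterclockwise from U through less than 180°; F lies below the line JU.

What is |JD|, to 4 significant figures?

37.55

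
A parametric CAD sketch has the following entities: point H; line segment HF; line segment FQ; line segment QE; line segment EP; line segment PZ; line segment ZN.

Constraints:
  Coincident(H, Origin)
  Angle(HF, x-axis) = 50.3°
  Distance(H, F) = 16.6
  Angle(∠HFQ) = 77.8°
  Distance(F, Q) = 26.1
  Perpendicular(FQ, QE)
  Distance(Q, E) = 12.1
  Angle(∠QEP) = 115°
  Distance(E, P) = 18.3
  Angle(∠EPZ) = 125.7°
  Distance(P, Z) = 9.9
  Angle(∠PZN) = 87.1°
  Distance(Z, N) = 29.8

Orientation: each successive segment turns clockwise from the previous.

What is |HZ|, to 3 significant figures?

2.90

H is at the origin; HF runs at 50.3° with length 16.6, so F = (10.6, 12.8). ∠HFQ = 77.8° gives FQ at -51.9° from the x-axis; with |FQ| = 26.1, Q = (26.7, -7.77). The perpendicularity gives QE at right angles to FQ, so QE runs at -142°; with |QE| = 12.1, E = (17.2, -15.2). ∠QEP = 115.0° gives EP at 153° from the x-axis; with |EP| = 18.3, P = (0.866, -6.95). ∠EPZ = 125.7° gives PZ at 98.8° from the x-axis; with |PZ| = 9.9, Z = (-0.648, 2.83). Then |HZ| = |Z − H| = 2.90.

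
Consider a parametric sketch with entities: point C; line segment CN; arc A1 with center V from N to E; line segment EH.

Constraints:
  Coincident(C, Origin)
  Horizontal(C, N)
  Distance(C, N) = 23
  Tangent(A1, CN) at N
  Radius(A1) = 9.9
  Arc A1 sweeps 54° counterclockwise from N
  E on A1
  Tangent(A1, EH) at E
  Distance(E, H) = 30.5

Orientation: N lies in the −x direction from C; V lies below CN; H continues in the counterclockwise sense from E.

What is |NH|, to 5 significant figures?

38.725

On A1, N sits at bearing 90° from V; a 54° counterclockwise sweep puts E at bearing 144°, so E = V + 9.9·(cos 144°, sin 144°) = (-31.009, -4.0809). A1 meets EH tangentially, so VE is at right angles to EH, so EH runs along (−sin 144°, cos 144°); with |EH| = 30.5, H = (-48.937, -28.756). Then |NH| = |H − N| = 38.725.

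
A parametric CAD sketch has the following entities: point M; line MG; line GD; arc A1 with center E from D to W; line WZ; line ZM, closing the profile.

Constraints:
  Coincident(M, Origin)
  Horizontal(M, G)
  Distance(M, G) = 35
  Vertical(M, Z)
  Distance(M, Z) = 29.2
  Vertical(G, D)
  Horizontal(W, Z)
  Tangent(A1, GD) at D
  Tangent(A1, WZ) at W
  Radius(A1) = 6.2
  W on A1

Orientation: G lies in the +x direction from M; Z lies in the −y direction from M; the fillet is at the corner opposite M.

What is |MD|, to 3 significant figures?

41.9

M is at the origin; MG is horizontal with |MG| = 35.0 and G on the +x side, so G = (35.0, 0.00). MZ is vertical with |MZ| = 29.2 and Z on the −y side, so Z = (0.00, -29.2). The virtual corner opposite M is at (35.0, -29.2). The tangent condition forces ED to be normal to GD and A1 meets WZ tangentially, so EW is at right angles to WZ, with radius 6.2, so the center E sits 6.2 in from both sides at E = (28.8, -23.0). That places the tangent points at D = (35.0, -23.0) on GD and W = (28.8, -29.2) on WZ. Then |MD| = |D − M| = 41.9.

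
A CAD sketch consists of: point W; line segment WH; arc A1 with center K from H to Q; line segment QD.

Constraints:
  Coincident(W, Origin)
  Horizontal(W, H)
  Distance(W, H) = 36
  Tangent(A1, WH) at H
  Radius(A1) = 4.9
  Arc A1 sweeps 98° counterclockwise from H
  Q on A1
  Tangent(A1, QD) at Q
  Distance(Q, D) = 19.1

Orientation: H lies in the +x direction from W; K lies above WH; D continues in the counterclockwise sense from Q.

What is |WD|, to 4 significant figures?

45.37

W is at the origin; WH is horizontal with |WH| = 36.0 and H on the +x side, so H = (36.00, 0.000). A1 meets WH tangentially, so KH is at right angles to WH, so K = H + (0, 4.9) = (36.00, 4.900). On A1, H sits at bearing -90° from K; a 98° counterclockwise sweep puts Q at bearing 8°, so Q = K + 4.9·(cos 8°, sin 8°) = (40.85, 5.582). A1 meets QD tangentially, so KQ is at right angles to QD, so QD runs along (−sin 8°, cos 8°); with |QD| = 19.1, D = (38.19, 24.50). Then |WD| = |D − W| = 45.37.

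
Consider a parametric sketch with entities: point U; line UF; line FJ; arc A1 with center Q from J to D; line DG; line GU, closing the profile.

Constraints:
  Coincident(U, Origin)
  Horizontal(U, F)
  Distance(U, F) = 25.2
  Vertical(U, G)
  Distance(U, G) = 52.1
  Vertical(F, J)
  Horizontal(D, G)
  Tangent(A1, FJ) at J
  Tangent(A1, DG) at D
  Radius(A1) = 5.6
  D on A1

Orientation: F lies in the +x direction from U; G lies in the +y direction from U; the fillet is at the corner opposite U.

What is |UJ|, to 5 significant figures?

52.889

U is at the origin; U and F share the same y with |UF| = 25.2 and F on the +x side, so F = (25.200, 0.0000). UG is vertical with |UG| = 52.1 and G on the +y side, so G = (0.0000, 52.100). The virtual corner opposite U is at (25.200, 52.100). A1 meets FJ tangentially, so QJ is at right angles to FJ and A1 meets DG tangentially, so QD is at right angles to DG, with radius 5.6, so the center Q sits 5.6 in from both sides at Q = (19.600, 46.500). That places the tangent points at J = (25.200, 46.500) on FJ and D = (19.600, 52.100) on DG. Then |UJ| = |J − U| = 52.889.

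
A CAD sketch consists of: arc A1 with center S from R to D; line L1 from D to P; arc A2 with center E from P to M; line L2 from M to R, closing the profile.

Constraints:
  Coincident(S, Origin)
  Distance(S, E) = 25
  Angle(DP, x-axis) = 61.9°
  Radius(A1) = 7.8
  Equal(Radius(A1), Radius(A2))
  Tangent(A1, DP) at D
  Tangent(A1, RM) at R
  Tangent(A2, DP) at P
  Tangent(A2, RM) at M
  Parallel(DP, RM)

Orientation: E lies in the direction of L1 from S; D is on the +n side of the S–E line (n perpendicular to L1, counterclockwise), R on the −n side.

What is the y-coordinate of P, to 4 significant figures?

25.73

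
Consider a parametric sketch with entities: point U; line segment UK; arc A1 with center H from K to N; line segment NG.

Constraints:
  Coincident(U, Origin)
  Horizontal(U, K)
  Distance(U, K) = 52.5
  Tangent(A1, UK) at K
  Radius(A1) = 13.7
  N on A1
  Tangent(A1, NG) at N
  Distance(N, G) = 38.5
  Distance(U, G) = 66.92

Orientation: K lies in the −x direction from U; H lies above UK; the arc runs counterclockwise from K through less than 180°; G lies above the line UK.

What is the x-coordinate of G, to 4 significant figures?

-40.98

U is at the origin; U and K share the same y with |UK| = 52.5 and K on the −x side, so K = (-52.50, 0.000). Tangency of A1 to UK means the radius HK is perpendicular to UK, so H = K + (0, 13.7) = (-52.50, 13.70). Since HN ⟂ NG (tangency), |HG| = √(13.7² + 38.5²) = 40.86 regardless of where N sits on A1. So G lies on both circle(U, 66.92) and circle(H, 40.86); the above-UK intersection is G = (-40.98, 52.91). N is the foot of the tangent from G: N = (-38.82, 14.47).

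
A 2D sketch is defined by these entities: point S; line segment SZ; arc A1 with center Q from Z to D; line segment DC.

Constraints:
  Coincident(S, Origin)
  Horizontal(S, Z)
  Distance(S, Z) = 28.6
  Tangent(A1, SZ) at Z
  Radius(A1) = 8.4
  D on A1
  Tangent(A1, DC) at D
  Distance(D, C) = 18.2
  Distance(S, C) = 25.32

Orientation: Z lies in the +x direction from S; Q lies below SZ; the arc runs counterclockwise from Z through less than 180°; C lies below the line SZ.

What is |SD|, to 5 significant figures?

21.525

Checks: S = (0.00, 0.00) ✓; |SZ| = 28.60 ✓; |QD| = 8.400 ✓; ∠(QD, DC) = 90.00° ✓; |DC| = 18.20 ✓; |SC| = 25.32 ✓.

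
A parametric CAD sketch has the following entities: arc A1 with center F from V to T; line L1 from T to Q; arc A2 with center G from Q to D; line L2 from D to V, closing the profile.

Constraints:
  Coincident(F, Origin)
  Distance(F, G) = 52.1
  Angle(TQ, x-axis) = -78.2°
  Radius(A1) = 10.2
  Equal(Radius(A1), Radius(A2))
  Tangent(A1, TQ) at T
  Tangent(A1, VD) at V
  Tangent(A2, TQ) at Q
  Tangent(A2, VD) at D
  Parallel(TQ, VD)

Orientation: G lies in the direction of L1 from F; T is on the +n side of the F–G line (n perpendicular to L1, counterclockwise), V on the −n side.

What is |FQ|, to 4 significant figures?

53.09

Tangency of A1 to both parallel lines with radius 10.2 puts T and V at F ± 10.2·n: T = (9.984, 2.086), V = (-9.984, -2.086). Equal radii place Q and D the same way about G: Q = G + 10.2·n = (20.64, -48.91), D = G − 10.2·n = (0.6698, -53.08). Then |FQ| = |Q − F| = 53.09.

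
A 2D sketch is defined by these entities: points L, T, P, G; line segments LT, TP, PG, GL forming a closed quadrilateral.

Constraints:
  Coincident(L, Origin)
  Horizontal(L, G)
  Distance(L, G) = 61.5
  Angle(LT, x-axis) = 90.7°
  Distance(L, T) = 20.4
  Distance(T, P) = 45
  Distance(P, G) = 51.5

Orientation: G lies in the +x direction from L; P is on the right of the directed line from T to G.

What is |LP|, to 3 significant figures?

26.6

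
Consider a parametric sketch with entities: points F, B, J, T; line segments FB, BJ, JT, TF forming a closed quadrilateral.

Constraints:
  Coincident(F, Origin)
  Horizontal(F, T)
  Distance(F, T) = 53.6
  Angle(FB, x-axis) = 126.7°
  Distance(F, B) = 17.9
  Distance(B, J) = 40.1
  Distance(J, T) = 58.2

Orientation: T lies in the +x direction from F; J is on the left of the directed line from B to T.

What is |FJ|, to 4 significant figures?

47.12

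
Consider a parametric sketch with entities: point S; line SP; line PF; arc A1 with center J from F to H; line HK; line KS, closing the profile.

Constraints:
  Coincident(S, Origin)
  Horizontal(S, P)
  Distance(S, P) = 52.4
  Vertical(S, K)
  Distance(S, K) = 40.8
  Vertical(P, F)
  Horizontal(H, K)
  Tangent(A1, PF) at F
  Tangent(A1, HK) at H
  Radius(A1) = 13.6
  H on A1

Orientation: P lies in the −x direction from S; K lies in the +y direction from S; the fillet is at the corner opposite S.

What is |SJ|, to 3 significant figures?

47.4

S is at the origin; S and P share the same y with |SP| = 52.4 and P on the −x side, so P = (-52.4, 0.00). S and K share the same x with |SK| = 40.8 and K on the +y side, so K = (0.00, 40.8). The virtual corner opposite S is at (-52.4, 40.8). The tangent condition forces JF to be normal to PF and tangency of A1 to HK means the radius JH is perpendicular to HK, with radius 13.6, so the center J sits 13.6 in from both sides at J = (-38.8, 27.2). Then |SJ| = |J − S| = 47.4.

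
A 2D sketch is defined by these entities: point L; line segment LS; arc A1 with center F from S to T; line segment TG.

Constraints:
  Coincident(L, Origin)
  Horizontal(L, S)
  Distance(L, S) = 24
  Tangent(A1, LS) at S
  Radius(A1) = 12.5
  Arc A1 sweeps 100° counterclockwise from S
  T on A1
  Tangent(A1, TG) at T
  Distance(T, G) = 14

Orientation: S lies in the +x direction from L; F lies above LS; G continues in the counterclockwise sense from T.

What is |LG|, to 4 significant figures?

44.25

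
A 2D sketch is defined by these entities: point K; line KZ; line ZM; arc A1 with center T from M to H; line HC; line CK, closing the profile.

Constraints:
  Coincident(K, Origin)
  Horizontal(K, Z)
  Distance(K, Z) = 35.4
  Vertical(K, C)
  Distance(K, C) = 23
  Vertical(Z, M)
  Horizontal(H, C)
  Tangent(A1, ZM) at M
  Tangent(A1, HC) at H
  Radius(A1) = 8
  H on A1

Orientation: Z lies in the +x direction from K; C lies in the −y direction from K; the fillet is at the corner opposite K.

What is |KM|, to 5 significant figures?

38.447

K is at the origin; KZ is horizontal with |KZ| = 35.4 and Z on the +x side, so Z = (35.400, 0.0000). KC is vertical with |KC| = 23.0 and C on the −y side, so C = (0.0000, -23.000). The virtual corner opposite K is at (35.400, -23.000). The tangent condition forces TM to be normal to ZM and since A1 is tangent to HC there, TH ⟂ HC, with radius 8.0, so the center T sits 8.0 in from both sides at T = (27.400, -15.000). That places the tangent points at M = (35.400, -15.000) on ZM and H = (27.400, -23.000) on HC. Then |KM| = |M − K| = 38.447.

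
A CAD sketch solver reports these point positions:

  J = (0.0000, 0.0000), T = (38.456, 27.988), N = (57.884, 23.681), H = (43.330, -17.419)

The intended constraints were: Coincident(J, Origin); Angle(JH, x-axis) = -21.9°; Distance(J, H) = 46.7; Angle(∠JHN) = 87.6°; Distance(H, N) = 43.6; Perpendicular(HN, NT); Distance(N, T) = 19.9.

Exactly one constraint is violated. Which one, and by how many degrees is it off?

Perpendicular(HN, NT) — off by 7.00°.

J = (0.00, 0.00) ✓; JH at -21.90° ✓; |JH| = 46.70 ✓; ∠JHN = 87.60° ✓; |HN| = 43.60 ✓; ∠(HN, NT) = 97.00° ✗; |NT| = 19.90 ✓.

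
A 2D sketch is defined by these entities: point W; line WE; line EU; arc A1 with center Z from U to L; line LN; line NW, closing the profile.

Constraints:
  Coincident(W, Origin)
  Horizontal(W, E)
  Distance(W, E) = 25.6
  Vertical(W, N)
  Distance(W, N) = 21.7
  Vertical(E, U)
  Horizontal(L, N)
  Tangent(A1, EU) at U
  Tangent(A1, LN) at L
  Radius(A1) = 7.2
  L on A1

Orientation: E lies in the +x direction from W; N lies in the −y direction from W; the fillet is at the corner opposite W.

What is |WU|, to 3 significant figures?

29.4

W is at the origin; WE is horizontal with |WE| = 25.6 and E on the +x side, so E = (25.6, 0.00). W and N share the same x with |WN| = 21.7 and N on the −y side, so N = (0.00, -21.7). The virtual corner opposite W is at (25.6, -21.7). Tangency of A1 to EU means the radius ZU is perpendicular to EU and tangency of A1 to LN means the radius ZL is perpendicular to LN, with radius 7.2, so the center Z sits 7.2 in from both sides at Z = (18.4, -14.5). That places the tangent points at U = (25.6, -14.5) on EU and L = (18.4, -21.7) on LN. Then |WU| = |U − W| = 29.4.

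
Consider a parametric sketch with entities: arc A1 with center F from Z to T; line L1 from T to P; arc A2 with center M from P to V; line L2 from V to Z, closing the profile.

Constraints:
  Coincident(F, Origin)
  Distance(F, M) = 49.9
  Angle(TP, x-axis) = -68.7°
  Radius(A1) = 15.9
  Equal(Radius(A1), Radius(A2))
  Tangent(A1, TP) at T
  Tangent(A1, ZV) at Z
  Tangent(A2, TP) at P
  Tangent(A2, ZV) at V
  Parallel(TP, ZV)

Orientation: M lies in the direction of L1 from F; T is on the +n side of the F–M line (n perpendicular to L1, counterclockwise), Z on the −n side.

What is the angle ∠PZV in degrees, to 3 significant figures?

32.5°

The slot axis is L1's direction at -68.7°, so u = (cos -68.7°, sin -68.7°) = (0.363, -0.932) and n = (−sin -68.7°, cos -68.7°) = (0.932, 0.363). F is at the origin and M lies 49.9 along u from F, so M = 49.9·u = (18.1, -46.5). Tangency of A1 to both parallel lines with radius 15.9 puts T and Z at F ± 15.9·n: T = (14.8, 5.78), Z = (-14.8, -5.78). Equal radii place P and V the same way about M: P = M + 15.9·n = (32.9, -40.7), V = M − 15.9·n = (3.31, -52.3). Then cos ∠PZV = ZP·ZV / (|ZP||ZV|), giving 32.5°.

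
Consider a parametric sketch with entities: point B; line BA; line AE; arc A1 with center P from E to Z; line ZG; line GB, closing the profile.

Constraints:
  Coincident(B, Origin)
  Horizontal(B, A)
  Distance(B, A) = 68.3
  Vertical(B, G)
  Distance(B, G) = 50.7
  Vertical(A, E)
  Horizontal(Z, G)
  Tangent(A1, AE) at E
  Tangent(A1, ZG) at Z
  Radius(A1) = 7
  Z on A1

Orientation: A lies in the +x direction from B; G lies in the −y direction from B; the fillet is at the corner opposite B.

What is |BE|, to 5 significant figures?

81.084

B is at the origin; BA is horizontal with |BA| = 68.3 and A on the +x side, so A = (68.300, 0.0000). B and G share the same x with |BG| = 50.7 and G on the −y side, so G = (0.0000, -50.700). The virtual corner opposite B is at (68.300, -50.700). Tangency of A1 to AE means the radius PE is perpendicular to AE and since A1 is tangent to ZG there, PZ ⟂ ZG, with radius 7.0, so the center P sits 7.0 in from both sides at P = (61.300, -43.700). That places the tangent points at E = (68.300, -43.700) on AE and Z = (61.300, -50.700) on ZG. Then |BE| = |E − B| = 81.084.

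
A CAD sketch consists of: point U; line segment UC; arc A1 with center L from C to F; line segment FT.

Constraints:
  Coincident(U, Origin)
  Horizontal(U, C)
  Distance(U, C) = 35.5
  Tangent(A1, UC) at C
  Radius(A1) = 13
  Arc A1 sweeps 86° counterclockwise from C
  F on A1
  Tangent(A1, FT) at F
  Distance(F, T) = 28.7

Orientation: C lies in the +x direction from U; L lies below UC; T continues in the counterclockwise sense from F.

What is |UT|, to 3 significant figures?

45.6

U is at the origin; U and C share the same y with |UC| = 35.5 and C on the +x side, so C = (35.5, 0.00). The tangent condition forces LC to be normal to UC, so L = C + (0, -13) = (35.5, -13.0). On A1, C sits at bearing 90° from L; an 86° counterclockwise sweep puts F at bearing 176°, so F = L + 13.0·(cos 176°, sin 176°) = (22.5, -12.1). A1 meets FT tangentially, so LF is at right angles to FT, so FT runs along (−sin 176°, cos 176°); with |FT| = 28.7, T = (20.5, -40.7). Then |UT| = |T − U| = 45.6.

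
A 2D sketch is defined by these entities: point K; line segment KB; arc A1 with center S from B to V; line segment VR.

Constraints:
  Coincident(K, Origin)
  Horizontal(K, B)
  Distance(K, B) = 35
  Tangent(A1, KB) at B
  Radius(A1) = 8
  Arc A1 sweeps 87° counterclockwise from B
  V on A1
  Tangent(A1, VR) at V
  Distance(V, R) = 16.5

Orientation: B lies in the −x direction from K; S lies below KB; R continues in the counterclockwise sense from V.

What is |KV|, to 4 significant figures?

43.65

K is at the origin; K and B share the same y with |KB| = 35.0 and B on the −x side, so B = (-35.00, 0.000). Since A1 is tangent to KB there, SB ⟂ KB, so S = B + (0, -8) = (-35.00, -8.000). On A1, B sits at bearing 90° from S; an 87° counterclockwise sweep puts V at bearing 177°, so V = S + 8.0·(cos 177°, sin 177°) = (-42.99, -7.581). Then |KV| = |V − K| = 43.65.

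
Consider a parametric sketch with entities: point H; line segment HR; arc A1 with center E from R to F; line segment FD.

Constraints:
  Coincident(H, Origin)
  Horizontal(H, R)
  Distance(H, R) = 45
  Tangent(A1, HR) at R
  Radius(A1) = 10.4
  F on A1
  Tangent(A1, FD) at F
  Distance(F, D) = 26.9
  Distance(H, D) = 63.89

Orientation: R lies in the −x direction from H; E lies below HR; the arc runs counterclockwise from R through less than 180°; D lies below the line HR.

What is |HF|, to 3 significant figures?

56.6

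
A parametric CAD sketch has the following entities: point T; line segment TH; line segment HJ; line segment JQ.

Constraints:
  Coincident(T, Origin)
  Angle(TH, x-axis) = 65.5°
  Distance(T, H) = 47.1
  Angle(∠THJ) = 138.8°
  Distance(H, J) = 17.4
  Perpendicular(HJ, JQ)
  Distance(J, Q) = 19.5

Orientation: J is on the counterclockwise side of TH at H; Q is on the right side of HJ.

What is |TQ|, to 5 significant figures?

73.107

T is at the origin; TH runs at 65.5° with length 47.1, so H = 47.1·(cos 65.5°, sin 65.5°) = (19.532, 42.859). ∠THJ = 138.8°, so HJ runs at 65.5° + (180° − 138.8°) = 106.70° from the x-axis; with |HJ| = 17.4, J = H + 17.4·(cos 106.70°, sin 106.70°) = (14.532, 59.525). The perpendicularity gives JQ at right angles to HJ; with |JQ| = 19.5 on the right of HJ, Q = J + 19.5·(0.95782, 0.28736) = (33.210, 65.129). Then |TQ| = |Q − T| = 73.107.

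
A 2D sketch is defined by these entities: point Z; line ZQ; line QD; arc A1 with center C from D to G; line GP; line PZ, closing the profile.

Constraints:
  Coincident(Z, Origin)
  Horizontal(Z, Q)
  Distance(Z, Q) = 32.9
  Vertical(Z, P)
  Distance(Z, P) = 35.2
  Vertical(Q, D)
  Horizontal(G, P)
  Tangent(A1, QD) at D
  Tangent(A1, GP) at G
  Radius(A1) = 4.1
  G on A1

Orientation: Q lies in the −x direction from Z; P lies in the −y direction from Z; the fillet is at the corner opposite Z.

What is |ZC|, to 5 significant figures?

42.387

Z is at the origin; ZQ is horizontal with |ZQ| = 32.9 and Q on the −x side, so Q = (-32.900, 0.0000). ZP is vertical with |ZP| = 35.2 and P on the −y side, so P = (0.0000, -35.200). The virtual corner opposite Z is at (-32.900, -35.200). Tangency of A1 to QD means the radius CD is perpendicular to QD and tangency of A1 to GP means the radius CG is perpendicular to GP, with radius 4.1, so the center C sits 4.1 in from both sides at C = (-28.800, -31.100). Then |ZC| = |C − Z| = 42.387.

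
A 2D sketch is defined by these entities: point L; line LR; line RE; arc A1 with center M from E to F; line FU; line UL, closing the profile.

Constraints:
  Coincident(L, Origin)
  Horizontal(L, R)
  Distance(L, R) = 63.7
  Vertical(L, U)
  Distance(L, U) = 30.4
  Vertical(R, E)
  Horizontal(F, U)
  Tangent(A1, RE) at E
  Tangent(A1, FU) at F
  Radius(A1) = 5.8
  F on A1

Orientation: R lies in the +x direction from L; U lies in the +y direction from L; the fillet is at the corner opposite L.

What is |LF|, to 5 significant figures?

65.395

The virtual corner opposite L is at (63.700, 30.400). A1 meets RE tangentially, so ME is at right angles to RE and since A1 is tangent to FU there, MF ⟂ FU, with radius 5.8, so the center M sits 5.8 in from both sides at M = (57.900, 24.600). That places the tangent points at E = (63.700, 24.600) on RE and F = (57.900, 30.400) on FU. Then |LF| = |F − L| = 65.395.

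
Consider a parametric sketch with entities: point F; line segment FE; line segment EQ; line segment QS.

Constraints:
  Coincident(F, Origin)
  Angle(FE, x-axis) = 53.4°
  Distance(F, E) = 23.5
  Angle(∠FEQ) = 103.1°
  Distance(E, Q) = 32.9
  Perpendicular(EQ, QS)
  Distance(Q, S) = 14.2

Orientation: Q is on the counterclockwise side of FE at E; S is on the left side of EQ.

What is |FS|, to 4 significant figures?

39.20

F is at the origin; FE runs at 53.4° with length 23.5, so E = 23.5·(cos 53.4°, sin 53.4°) = (14.01, 18.87). ∠FEQ = 103.1°, so EQ runs at 53.4° + (180° − 103.1°) = 130.3° from the x-axis; with |EQ| = 32.9, Q = E + 32.9·(cos 130.3°, sin 130.3°) = (-7.268, 43.96). EQ is perpendicular to QS; with |QS| = 14.2 on the left of EQ, S = Q + 14.2·(-0.7627, -0.6468) = (-18.10, 34.77). Then |FS| = |S − F| = 39.20.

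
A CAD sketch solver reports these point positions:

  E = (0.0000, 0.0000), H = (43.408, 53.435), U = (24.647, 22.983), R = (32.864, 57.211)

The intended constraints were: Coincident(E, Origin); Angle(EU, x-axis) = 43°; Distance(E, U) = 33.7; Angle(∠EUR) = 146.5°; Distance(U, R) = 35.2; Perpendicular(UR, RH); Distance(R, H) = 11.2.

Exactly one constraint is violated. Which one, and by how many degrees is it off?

Perpendicular(UR, RH) — off by 6.20°.

E = (0.00, 0.00) ✓; EU at 43.00° ✓; |EU| = 33.70 ✓; ∠EUR = 146.5° ✓; |UR| = 35.20 ✓; ∠(UR, RH) = 96.20° ✗; |RH| = 11.20 ✓.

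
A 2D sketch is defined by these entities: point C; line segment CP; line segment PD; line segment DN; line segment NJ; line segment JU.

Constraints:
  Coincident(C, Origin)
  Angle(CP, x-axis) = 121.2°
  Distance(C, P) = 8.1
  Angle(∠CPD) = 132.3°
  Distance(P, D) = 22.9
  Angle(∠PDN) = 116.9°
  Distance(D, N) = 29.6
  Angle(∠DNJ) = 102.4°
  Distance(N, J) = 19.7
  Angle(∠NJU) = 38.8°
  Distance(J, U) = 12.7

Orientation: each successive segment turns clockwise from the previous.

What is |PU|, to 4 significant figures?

35.49

C is at the origin; CP runs at 121.2° with length 8.1, so P = (-4.196, 6.928). ∠CPD = 132.3° gives PD at 73.50° from the x-axis; with |PD| = 22.9, D = (2.308, 28.89). ∠PDN = 116.9° gives DN at 10.40° from the x-axis; with |DN| = 29.6, N = (31.42, 34.23). ∠DNJ = 102.4° gives NJ at -67.20° from the x-axis; with |NJ| = 19.7, J = (39.06, 16.07). ∠NJU = 38.8° gives JU at 151.6° from the x-axis; with |JU| = 12.7, U = (27.88, 22.11). Then |PU| = |U − P| = 35.49.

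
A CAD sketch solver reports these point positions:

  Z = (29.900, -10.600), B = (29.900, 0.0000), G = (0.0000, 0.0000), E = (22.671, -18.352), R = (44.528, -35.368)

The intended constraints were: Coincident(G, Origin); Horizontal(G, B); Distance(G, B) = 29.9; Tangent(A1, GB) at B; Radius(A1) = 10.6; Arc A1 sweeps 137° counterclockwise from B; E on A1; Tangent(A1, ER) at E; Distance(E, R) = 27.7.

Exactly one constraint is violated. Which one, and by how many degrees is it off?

Tangent(A1, ER) at E — off by 5.10°.

G = (0.00, 0.00) ✓; G.y = 0.00, B.y = 0.00 ✓; |GB| = 29.90 ✓; ∠(ZB, BG) = 90.00° ✓; |ZB| = 10.60 ✓; bearing(Z→E) − bearing(Z→B) = 137.0° ✓; |ZE| = 10.60 ✓; ∠(ZE, ER) = 84.90° ✗; |ER| = 27.70 ✓.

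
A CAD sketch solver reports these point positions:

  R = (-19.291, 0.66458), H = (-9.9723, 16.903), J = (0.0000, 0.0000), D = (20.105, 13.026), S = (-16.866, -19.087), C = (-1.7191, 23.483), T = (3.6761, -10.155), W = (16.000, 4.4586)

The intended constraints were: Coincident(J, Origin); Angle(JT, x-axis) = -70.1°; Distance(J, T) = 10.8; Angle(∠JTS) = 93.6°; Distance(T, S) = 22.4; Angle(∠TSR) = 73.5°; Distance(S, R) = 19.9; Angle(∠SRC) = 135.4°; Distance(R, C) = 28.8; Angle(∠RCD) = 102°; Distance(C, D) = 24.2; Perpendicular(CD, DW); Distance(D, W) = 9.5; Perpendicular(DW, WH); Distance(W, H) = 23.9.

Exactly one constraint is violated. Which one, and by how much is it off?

Distance(W, H) = 23.9 — off by 4.90.

J = (0.00, 0.00) ✓; JT at -70.10° ✓; |JT| = 10.80 ✓; ∠JTS = 93.60° ✓; |TS| = 22.40 ✓; ∠TSR = 73.50° ✓; |SR| = 19.90 ✓; ∠SRC = 135.4° ✓; |RC| = 28.80 ✓; ∠RCD = 102.0° ✓; |CD| = 24.20 ✓; ∠(CD, DW) = 90.00° ✓; |DW| = 9.500 ✓; ∠(DW, WH) = 90.00° ✓; |WH| = 28.80 ✗.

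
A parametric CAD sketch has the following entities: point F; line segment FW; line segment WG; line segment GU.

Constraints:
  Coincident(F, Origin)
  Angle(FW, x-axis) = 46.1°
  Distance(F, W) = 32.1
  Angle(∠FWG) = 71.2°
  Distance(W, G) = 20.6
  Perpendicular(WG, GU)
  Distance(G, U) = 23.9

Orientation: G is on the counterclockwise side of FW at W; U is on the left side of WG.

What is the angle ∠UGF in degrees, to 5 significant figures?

18.649°

∠FWG = 71.2°, so WG runs at 46.1° + (180° − 71.2°) = 154.90° from the x-axis; with |WG| = 20.6, G = W + 20.6·(cos 154.90°, sin 154.90°) = (3.6035, 31.868). WG ⟂ GU; with |GU| = 23.9 on the left of WG, U = G + 23.9·(-0.42420, -0.90557) = (-6.5349, 10.225). Then cos ∠UGF = GU·GF / (|GU||GF|), giving 18.649°.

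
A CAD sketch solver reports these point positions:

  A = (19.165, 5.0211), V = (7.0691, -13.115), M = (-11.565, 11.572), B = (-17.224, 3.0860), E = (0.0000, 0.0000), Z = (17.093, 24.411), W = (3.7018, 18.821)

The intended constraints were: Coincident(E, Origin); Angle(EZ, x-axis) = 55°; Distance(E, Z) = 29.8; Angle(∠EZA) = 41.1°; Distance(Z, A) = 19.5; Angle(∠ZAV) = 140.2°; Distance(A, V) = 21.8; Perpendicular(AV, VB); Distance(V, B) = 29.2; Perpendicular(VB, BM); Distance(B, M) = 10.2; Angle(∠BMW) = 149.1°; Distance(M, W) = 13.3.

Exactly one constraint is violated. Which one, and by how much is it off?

Distance(M, W) = 13.3 — off by 3.60.

E = (0.00, 0.00) ✓; EZ at 55.00° ✓; |EZ| = 29.80 ✓; ∠EZA = 41.10° ✓; |ZA| = 19.50 ✓; ∠ZAV = 140.2° ✓; |AV| = 21.80 ✓; ∠(AV, VB) = 90.00° ✓; |VB| = 29.20 ✓; ∠(VB, BM) = 90.00° ✓; |BM| = 10.20 ✓; ∠BMW = 149.1° ✓; |MW| = 16.90 ✗.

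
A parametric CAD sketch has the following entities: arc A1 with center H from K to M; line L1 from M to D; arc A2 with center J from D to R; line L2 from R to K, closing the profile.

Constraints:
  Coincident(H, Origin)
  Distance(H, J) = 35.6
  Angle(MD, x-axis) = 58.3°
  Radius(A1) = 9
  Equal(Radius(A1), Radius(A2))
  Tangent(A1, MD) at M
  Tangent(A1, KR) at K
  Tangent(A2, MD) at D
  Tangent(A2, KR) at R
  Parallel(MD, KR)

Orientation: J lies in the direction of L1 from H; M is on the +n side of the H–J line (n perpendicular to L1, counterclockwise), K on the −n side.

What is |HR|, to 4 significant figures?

36.72

The slot axis is L1's direction at 58.3°, so u = (cos 58.3°, sin 58.3°) = (0.5255, 0.8508) and n = (−sin 58.3°, cos 58.3°) = (-0.8508, 0.5255). H is at the origin and J lies 35.6 along u from H, so J = 35.6·u = (18.71, 30.29). Tangency of A1 to both parallel lines with radius 9.0 puts M and K at H ± 9.0·n: M = (-7.657, 4.729), K = (7.657, -4.729). Equal radii place D and R the same way about J: D = J + 9.0·n = (11.05, 35.02), R = J − 9.0·n = (26.36, 25.56). Then |HR| = |R − H| = 36.72.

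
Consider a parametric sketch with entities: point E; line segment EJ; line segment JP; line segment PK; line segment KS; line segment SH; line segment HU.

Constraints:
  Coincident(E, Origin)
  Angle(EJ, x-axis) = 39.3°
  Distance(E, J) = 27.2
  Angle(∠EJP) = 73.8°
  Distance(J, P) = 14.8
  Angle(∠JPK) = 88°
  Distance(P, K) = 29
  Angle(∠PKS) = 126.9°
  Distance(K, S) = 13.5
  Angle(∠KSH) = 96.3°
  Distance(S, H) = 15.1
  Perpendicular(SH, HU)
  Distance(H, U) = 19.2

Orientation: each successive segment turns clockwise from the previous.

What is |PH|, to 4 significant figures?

33.58

∠PKS = 126.9° gives KS at 148.0° from the x-axis; with |KS| = 13.5, S = (-11.65, 0.3286). ∠KSH = 96.3° gives SH at 64.30° from the x-axis; with |SH| = 15.1, H = (-5.101, 13.93). Then |PH| = |H − P| = 33.58.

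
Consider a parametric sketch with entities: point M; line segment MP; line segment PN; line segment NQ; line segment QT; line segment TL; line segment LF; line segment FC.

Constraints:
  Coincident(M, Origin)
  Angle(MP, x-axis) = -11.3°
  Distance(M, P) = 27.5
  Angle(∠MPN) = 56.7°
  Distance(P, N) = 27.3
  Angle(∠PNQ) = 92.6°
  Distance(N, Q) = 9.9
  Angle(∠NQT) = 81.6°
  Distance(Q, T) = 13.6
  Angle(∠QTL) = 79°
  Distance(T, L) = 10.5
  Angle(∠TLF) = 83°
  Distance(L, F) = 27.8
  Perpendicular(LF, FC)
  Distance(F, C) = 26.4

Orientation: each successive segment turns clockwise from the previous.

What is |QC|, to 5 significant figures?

24.328

M is at the origin; MP runs at -11.3° with length 27.5, so P = (26.967, -5.3885). ∠MPN = 56.7° gives PN at -134.60° from the x-axis; with |PN| = 27.3, N = (7.7981, -24.827). ∠PNQ = 92.6° gives NQ at 138.00° from the x-axis; with |NQ| = 9.9, Q = (0.44099, -18.202). ∠NQT = 81.6° gives QT at 39.600° from the x-axis; with |QT| = 13.6, T = (10.920, -9.5335). ∠QTL = 79.0° gives TL at -61.400° from the x-axis; with |TL| = 10.5, L = (15.946, -18.752). ∠TLF = 83.0° gives LF at -158.40° from the x-axis; with |LF| = 27.8, F = (-9.9016, -28.986). LF is perpendicular to FC, so FC runs at 111.60°; with |FC| = 26.4, C = (-19.620, -4.4401). Then |QC| = |C − Q| = 24.328.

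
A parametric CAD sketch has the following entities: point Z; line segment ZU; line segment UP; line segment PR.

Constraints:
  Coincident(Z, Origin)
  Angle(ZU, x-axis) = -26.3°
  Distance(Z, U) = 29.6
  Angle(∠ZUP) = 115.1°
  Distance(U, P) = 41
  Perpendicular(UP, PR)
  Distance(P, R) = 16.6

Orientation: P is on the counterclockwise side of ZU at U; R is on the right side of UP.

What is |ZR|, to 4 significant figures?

68.94

∠ZUP = 115.1°, so UP runs at -26.3° + (180° − 115.1°) = 38.60° from the x-axis; with |UP| = 41.0, P = U + 41.0·(cos 38.60°, sin 38.60°) = (58.58, 12.46). UP ⟂ PR; with |PR| = 16.6 on the right of UP, R = P + 16.6·(0.6239, -0.7815) = (68.93, -0.5091). Then |ZR| = |R − Z| = 68.94.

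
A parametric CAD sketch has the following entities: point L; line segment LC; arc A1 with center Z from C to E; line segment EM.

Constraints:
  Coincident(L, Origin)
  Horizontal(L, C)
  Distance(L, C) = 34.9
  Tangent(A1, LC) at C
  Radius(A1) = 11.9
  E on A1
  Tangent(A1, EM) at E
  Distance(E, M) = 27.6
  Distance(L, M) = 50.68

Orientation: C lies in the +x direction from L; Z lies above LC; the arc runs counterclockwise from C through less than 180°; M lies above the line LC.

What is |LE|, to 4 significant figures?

48.45

Checks: |ZE| = 11.90 ✓; ∠(ZE, EM) = 90.00° ✓; |EM| = 27.60 ✓; |LM| = 50.68 ✓.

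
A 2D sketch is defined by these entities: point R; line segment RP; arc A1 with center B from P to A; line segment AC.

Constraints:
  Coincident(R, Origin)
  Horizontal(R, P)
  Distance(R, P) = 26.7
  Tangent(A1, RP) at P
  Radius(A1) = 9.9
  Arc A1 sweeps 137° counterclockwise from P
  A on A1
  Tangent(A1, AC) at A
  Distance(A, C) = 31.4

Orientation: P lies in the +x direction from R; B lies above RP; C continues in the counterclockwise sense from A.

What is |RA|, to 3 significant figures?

37.6

R is at the origin; RP is horizontal with |RP| = 26.7 and P on the +x side, so P = (26.7, 0.00). A1 meets RP tangentially, so BP is at right angles to RP, so B = P + (0, 9.9) = (26.7, 9.90). On A1, P sits at bearing -90° from B; a 137° counterclockwise sweep puts A at bearing 47°, so A = B + 9.9·(cos 47°, sin 47°) = (33.5, 17.1). Then |RA| = |A − R| = 37.6.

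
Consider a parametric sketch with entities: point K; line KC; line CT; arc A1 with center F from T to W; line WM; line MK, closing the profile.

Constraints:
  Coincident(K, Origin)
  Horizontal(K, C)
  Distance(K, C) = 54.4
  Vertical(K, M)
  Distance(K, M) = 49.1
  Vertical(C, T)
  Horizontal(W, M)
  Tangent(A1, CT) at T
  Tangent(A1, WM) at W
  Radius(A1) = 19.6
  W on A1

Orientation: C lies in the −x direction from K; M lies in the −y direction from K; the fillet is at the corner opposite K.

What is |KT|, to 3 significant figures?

61.9

K is at the origin; K and C share the same y with |KC| = 54.4 and C on the −x side, so C = (-54.4, 0.00). K and M share the same x with |KM| = 49.1 and M on the −y side, so M = (0.00, -49.1). The virtual corner opposite K is at (-54.4, -49.1). Tangency of A1 to CT means the radius FT is perpendicular to CT and A1 meets WM tangentially, so FW is at right angles to WM, with radius 19.6, so the center F sits 19.6 in from both sides at F = (-34.8, -29.5). That places the tangent points at T = (-54.4, -29.5) on CT and W = (-34.8, -49.1) on WM. Then |KT| = |T − K| = 61.9.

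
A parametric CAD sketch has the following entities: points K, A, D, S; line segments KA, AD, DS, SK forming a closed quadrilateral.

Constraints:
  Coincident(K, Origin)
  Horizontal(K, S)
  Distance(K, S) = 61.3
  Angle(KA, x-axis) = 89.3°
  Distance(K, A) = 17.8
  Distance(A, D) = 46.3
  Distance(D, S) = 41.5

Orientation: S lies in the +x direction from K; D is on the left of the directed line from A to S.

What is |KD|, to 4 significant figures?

56.21

K is at the origin; KS is horizontal with |KS| = 61.3 and S in +x, so S = (61.3, 0). KA runs at 89.3° with |KA| = 17.8, so A = (0.2175, 17.80). D is determined by |AD| = 46.3 and |DS| = 41.5 together: it lies at the intersection of circle(A, 46.3) and circle(S, 41.5). With |AS| = 63.62, the foot of the radical line on AS is 35.12 from A and the perpendicular offset is √(46.3² − 35.12²) = 30.17. Taking the left-of-AS solution: D = (42.38, 36.94).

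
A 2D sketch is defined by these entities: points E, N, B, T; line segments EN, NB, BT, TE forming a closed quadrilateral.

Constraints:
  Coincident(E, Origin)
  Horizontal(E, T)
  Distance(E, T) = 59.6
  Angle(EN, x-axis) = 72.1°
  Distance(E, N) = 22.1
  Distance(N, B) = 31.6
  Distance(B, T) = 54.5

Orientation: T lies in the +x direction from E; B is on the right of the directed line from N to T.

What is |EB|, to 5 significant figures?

12.214

E is at the origin; E and T share the same y with |ET| = 59.6 and T in +x, so T = (59.6, 0). EN runs at 72.1° with |EN| = 22.1, so N = (6.7926, 21.030). B is determined by |NB| = 31.6 and |BT| = 54.5 together: it lies at the intersection of circle(N, 31.6) and circle(T, 54.5). With |NT| = 56.841, the foot of the radical line on NT is 11.077 from N and the perpendicular offset is √(31.6² − 11.077²) = 29.595. Taking the right-of-NT solution: B = (6.1334, -10.563).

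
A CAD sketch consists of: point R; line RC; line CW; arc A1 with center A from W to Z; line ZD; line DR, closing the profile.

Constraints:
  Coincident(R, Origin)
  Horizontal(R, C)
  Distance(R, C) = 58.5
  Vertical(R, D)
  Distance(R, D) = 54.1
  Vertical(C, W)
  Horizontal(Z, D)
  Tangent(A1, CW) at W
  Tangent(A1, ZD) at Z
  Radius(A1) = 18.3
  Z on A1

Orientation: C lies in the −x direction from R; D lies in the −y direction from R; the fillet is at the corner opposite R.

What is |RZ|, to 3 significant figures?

67.4

R is at the origin; R and C share the same y with |RC| = 58.5 and C on the −x side, so C = (-58.5, 0.00). R and D share the same x with |RD| = 54.1 and D on the −y side, so D = (0.00, -54.1). The virtual corner opposite R is at (-58.5, -54.1). Tangency of A1 to CW means the radius AW is perpendicular to CW and the tangent condition forces AZ to be normal to ZD, with radius 18.3, so the center A sits 18.3 in from both sides at A = (-40.2, -35.8). That places the tangent points at W = (-58.5, -35.8) on CW and Z = (-40.2, -54.1) on ZD. Then |RZ| = |Z − R| = 67.4.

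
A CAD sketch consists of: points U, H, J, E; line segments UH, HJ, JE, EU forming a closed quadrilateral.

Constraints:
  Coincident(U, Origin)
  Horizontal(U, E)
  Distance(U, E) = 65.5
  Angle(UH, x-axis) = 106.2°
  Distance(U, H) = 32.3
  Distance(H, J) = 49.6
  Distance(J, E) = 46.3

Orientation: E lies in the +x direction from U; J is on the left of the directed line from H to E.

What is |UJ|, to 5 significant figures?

55.617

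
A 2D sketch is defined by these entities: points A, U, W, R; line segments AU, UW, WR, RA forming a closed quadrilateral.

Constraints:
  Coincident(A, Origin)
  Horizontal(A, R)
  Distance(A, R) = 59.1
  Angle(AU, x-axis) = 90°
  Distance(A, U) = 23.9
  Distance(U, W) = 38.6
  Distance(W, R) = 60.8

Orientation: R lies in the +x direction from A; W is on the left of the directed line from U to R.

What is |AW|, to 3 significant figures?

58.2

Checks: |UW| = 38.60 ✓; |WR| = 60.80 ✓.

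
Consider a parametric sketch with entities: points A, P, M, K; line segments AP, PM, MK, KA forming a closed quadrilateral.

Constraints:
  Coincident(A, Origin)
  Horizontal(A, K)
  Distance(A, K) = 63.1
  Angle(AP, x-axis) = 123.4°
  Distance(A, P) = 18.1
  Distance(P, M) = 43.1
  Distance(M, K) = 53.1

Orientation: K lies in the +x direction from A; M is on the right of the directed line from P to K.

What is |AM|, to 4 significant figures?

25.00

A is at the origin; AK is horizontal with |AK| = 63.1 and K in +x, so K = (63.1, 0). AP runs at 123.4° with |AP| = 18.1, so P = (-9.964, 15.11). M is determined by |PM| = 43.1 and |MK| = 53.1 together: it lies at the intersection of circle(P, 43.1) and circle(K, 53.1). With |PK| = 74.61, the foot of the radical line on PK is 30.86 from P and the perpendicular offset is √(43.1² − 30.86²) = 30.09. Taking the right-of-PK solution: M = (14.16, -20.61).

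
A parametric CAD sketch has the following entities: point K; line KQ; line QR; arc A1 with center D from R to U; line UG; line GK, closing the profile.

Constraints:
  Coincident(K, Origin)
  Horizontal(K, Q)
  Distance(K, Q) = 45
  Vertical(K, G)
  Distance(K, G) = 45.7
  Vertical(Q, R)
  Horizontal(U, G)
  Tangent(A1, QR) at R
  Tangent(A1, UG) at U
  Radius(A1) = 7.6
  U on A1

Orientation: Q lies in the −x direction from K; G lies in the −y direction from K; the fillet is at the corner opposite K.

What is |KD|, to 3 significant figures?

53.4

K is at the origin; KQ is horizontal with |KQ| = 45.0 and Q on the −x side, so Q = (-45.0, 0.00). K and G share the same x with |KG| = 45.7 and G on the −y side, so G = (0.00, -45.7). The virtual corner opposite K is at (-45.0, -45.7). A1 meets QR tangentially, so DR is at right angles to QR and tangency of A1 to UG means the radius DU is perpendicular to UG, with radius 7.6, so the center D sits 7.6 in from both sides at D = (-37.4, -38.1). Then |KD| = |D − K| = 53.4.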